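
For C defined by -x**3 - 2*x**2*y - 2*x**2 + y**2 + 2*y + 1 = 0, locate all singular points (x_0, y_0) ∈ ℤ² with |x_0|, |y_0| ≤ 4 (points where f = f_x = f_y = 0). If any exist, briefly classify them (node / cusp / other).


Singular points: {(0, -1)}; classification: cusp.

Compute partial derivatives:
  f_x = -3*x**2 - 4*x*y - 4*x.
  f_y = -2*x**2 + 2*y + 2.
Scan x_0 ∈ {−4, ..., 4}. For each x_0, f_y(x_0, y) is a polynomial in y; find its integer roots y ∈ {−4, ..., 4}, then test f_x and f at those candidates.
  x = -4: f_y(-4, y) = 2*y - 30; no integer root y with |y| ≤ 4.
  x = -3: f_y(-3, y) = 2*y - 16; no integer root y with |y| ≤ 4.
  x = -2: f_y(-2, y) = 2*y - 6; vanishes at y ∈ {3}. (-2, 3): f_x = 20 ≠ 0.
  x = -1: f_y(-1, y) = 2*y; vanishes at y ∈ {0}. (-1, 0): f_x = 1 ≠ 0.
  x = 0: f_y(0, y) = 2*y + 2; vanishes at y ∈ {-1}. (0, -1): f_x = 0, f = 0 — SINGULAR.
  x = 1: f_y(1, y) = 2*y; vanishes at y ∈ {0}. (1, 0): f_x = -7 ≠ 0.
  x = 2: f_y(2, y) = 2*y - 6; vanishes at y ∈ {3}. (2, 3): f_x = -44 ≠ 0.
  x = 3: f_y(3, y) = 2*y - 16; no integer root y with |y| ≤ 4.
  x = 4: f_y(4, y) = 2*y - 30; no integer root y with |y| ≤ 4.
Only singular point on the grid: (0, -1).
Classify: substitute x = 0 + u, y = -1 + v and expand: f = -u**3 - 2*u**2*v + v**2.
No constant or linear terms (consistent with a singular point). Quadratic part: v**2. Cubic part: -u**3 - 2*u**2*v.
The quadratic part v**2 is a perfect square, so there is a single (double) tangent line v = 0, i.e. y = -1. Restricting the cubic part to that line (v = 0) leaves -u**3 ≠ 0, so f is not divisible by v and the branch is v² ≈ u**3 to lowest order — this is a cusp.
Classification: cusp.


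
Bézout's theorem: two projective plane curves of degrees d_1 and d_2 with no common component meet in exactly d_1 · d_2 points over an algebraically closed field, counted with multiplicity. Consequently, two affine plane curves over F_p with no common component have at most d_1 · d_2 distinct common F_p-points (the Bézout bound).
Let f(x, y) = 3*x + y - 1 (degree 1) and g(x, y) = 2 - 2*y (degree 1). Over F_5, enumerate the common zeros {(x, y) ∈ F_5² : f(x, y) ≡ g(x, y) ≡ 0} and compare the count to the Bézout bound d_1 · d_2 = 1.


Common zeros: {(0, 1)}; count = 1; Bézout bound = 1.

deg(f) = 1, deg(g) = 1, so Bézout bound = 1.
Scan x ∈ F_5. For each x, list the y ∈ F_5 with f(x, y) ≡ 0 and those with g(x, y) ≡ 0 (mod 5); the common zeros in that column are the intersection.
  x = 0: f ≡ 0 at y ∈ {1}; g ≡ 0 at y ∈ {1}; common: {1}.
  x = 1: f ≡ 0 at y ∈ {3}; g ≡ 0 at y ∈ {1}; common: ∅.
  x = 2: f ≡ 0 at y ∈ {0}; g ≡ 0 at y ∈ {1}; common: ∅.
  x = 3: f ≡ 0 at y ∈ {2}; g ≡ 0 at y ∈ {1}; common: ∅.
  x = 4: f ≡ 0 at y ∈ {4}; g ≡ 0 at y ∈ {1}; common: ∅.
Collecting: common zeros = {(0, 1)}, so the count is 1.
Comparison with the Bézout bound: 1 ≤ 1 = deg(f)·deg(g), as expected for curves with no common component (the bound is attained).


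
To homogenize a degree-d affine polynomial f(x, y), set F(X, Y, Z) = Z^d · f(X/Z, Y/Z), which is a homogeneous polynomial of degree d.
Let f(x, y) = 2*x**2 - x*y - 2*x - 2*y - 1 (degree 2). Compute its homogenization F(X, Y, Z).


F(X, Y, Z) = 2*X**2 - X*Y - 2*X*Z - 2*Y*Z - Z**2

deg(f) = 2.
Substitute x = X/Z, y = Y/Z into f, then multiply by Z^2.
  monomial 2·x^2·y^0 ↦ 2·X^2·Y^0·Z^0.
  monomial -1·x^1·y^1 ↦ -1·X^1·Y^1·Z^0.
  monomial -2·x^1·y^0 ↦ -2·X^1·Y^0·Z^1.
  monomial -2·x^0·y^1 ↦ -2·X^0·Y^1·Z^1.
  monomial -1·x^0·y^0 ↦ -1·X^0·Y^0·Z^2.
Collecting: F(X, Y, Z) = 2*X**2 - X*Y - 2*X*Z - 2*Y*Z - Z**2.


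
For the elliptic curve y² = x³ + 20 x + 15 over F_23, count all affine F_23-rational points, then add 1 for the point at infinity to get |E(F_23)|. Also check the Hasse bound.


Affine points = {(1, 6), (1, 17), (6, 11), (6, 12), (9, 2), (9, 21), (11, 5), (11, 18), (14, 7), (14, 16), (17, 1), (17, 22), (19, 3), (19, 20), (21, 6), (21, 17)}; affine count = 16; |E(F_23)| = 17.

Discriminant check: Δ ∝ 4a³ + 27b² = 4·20³ + 27·15² = 4·8000 + 27·225 ≡ 10 (mod 23). Nonzero ⇒ E is nonsingular.
For each x ∈ F_23, compute rhs = x³ + 20·x + 15 mod 23, then count y ∈ F_23 with y² ≡ rhs.
  x = 0: rhs = 15, matching y values: none (0 points).
  x = 1: rhs = 13, matching y values: 6, 17 (2 points).
  x = 2: rhs = 17, matching y values: none (0 points).
  x = 3: rhs = 10, matching y values: none (0 points).
  x = 4: rhs = 21, matching y values: none (0 points).
  x = 5: rhs = 10, matching y values: none (0 points).
  x = 6: rhs = 6, matching y values: 11, 12 (2 points).
  x = 7: rhs = 15, matching y values: none (0 points).
  x = 8: rhs = 20, matching y values: none (0 points).
  x = 9: rhs = 4, matching y values: 2, 21 (2 points).
  x = 10: rhs = 19, matching y values: none (0 points).
  x = 11: rhs = 2, matching y values: 5, 18 (2 points).
  x = 12: rhs = 5, matching y values: none (0 points).
  x = 13: rhs = 11, matching y values: none (0 points).
  x = 14: rhs = 3, matching y values: 7, 16 (2 points).
  x = 15: rhs = 10, matching y values: none (0 points).
  x = 16: rhs = 15, matching y values: none (0 points).
  x = 17: rhs = 1, matching y values: 1, 22 (2 points).
  x = 18: rhs = 20, matching y values: none (0 points).
  x = 19: rhs = 9, matching y values: 3, 20 (2 points).
  x = 20: rhs = 20, matching y values: none (0 points).
  x = 21: rhs = 13, matching y values: 6, 17 (2 points).
  x = 22: rhs = 17, matching y values: none (0 points).
Total affine count: 16.
Full point count |E(F_23)| = 16 + 1 = 17.
Hasse bound: |17 − (23+1)| = |-7| = 7 ≤ 2√23 ≈ 9.5917 ✓.


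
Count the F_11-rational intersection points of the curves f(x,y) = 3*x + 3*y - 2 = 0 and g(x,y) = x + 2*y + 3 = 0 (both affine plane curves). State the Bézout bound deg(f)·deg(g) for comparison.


Common zeros: {(8, 0)}; count = 1; Bézout bound = 1.

deg(f) = 1, deg(g) = 1, so Bézout bound = 1.
Scan x ∈ F_11. For each x, list the y ∈ F_11 with f(x, y) ≡ 0 and those with g(x, y) ≡ 0 (mod 11); the common zeros in that column are the intersection.
  x = 0: f ≡ 0 at y ∈ {8}; g ≡ 0 at y ∈ {4}; common: ∅.
  x = 1: f ≡ 0 at y ∈ {7}; g ≡ 0 at y ∈ {9}; common: ∅.
  x = 2: f ≡ 0 at y ∈ {6}; g ≡ 0 at y ∈ {3}; common: ∅.
  x = 3: f ≡ 0 at y ∈ {5}; g ≡ 0 at y ∈ {8}; common: ∅.
  x = 4: f ≡ 0 at y ∈ {4}; g ≡ 0 at y ∈ {2}; common: ∅.
  x = 5: f ≡ 0 at y ∈ {3}; g ≡ 0 at y ∈ {7}; common: ∅.
  x = 6: f ≡ 0 at y ∈ {2}; g ≡ 0 at y ∈ {1}; common: ∅.
  x = 7: f ≡ 0 at y ∈ {1}; g ≡ 0 at y ∈ {6}; common: ∅.
  x = 8: f ≡ 0 at y ∈ {0}; g ≡ 0 at y ∈ {0}; common: {0}.
  x = 9: f ≡ 0 at y ∈ {10}; g ≡ 0 at y ∈ {5}; common: ∅.
  x = 10: f ≡ 0 at y ∈ {9}; g ≡ 0 at y ∈ {10}; common: ∅.
Collecting: common zeros = {(8, 0)}, so the count is 1.
Comparison with the Bézout bound: 1 ≤ 1 = deg(f)·deg(g), as expected for curves with no common component (the bound is attained).


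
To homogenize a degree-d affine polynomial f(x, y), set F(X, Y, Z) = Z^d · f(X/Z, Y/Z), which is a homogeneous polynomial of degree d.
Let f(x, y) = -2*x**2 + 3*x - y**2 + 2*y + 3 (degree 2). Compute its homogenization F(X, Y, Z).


F(X, Y, Z) = -2*X**2 + 3*X*Z - Y**2 + 2*Y*Z + 3*Z**2

deg(f) = 2.
Substitute x = X/Z, y = Y/Z into f, then multiply by Z^2.
  monomial -2·x^2·y^0 ↦ -2·X^2·Y^0·Z^0.
  monomial 3·x^1·y^0 ↦ 3·X^1·Y^0·Z^1.
  monomial -1·x^0·y^2 ↦ -1·X^0·Y^2·Z^0.
  monomial 2·x^0·y^1 ↦ 2·X^0·Y^1·Z^1.
  monomial 3·x^0·y^0 ↦ 3·X^0·Y^0·Z^2.
Collecting: F(X, Y, Z) = -2*X**2 + 3*X*Z - Y**2 + 2*Y*Z + 3*Z**2.


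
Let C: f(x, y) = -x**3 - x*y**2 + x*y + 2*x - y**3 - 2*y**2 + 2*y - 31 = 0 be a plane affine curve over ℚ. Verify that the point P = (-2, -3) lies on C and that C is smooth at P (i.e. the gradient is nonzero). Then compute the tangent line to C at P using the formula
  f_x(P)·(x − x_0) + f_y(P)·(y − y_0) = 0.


Tangent line at P: -22*x - 27*y - 125 = 0.

Step 1: f(-2, -3) = 0, so P lies on C.
Step 2: partial derivatives
  f_x(x, y) = -3*x**2 - y**2 + y + 2, f_y(x, y) = -2*x*y + x - 3*y**2 - 4*y + 2.
  f_x(P) = -22, f_y(P) = -27 (gradient nonzero, so P is smooth).
Step 3: tangent line at P: -22·(x − -2) + -27·(y − -3) = 0.
Expanding: -22*x - 27*y - 125 = 0.


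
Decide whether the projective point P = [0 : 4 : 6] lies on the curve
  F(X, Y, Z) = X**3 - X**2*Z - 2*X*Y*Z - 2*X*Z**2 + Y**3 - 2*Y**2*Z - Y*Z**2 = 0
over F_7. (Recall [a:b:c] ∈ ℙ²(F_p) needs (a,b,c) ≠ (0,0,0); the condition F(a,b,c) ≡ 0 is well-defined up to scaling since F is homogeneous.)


F(0,4,6) ≡ 1 (mod 7); P is NOT on the curve.

Evaluate F(0, 4, 6) term-by-term (mod 7).
  X**3 ↦ 1·0·1·1 = 0
  -X**2*Z ↦ -1·0·1·6 = 0
  -2*X*Y*Z ↦ -2·0·4·6 = 0
  -2*X*Z**2 ↦ -2·0·1·36 = 0
  Y**3 ↦ 1·1·64·1 = 64
  -2*Y**2*Z ↦ -2·1·16·6 = -192
  -Y*Z**2 ↦ -1·1·4·36 = -144
Sum: F(0, 4, 6) = (0) + (0) + (0) + (0) + (64) + (-192) + (-144) = -272.
Reducing mod 7: -272 ≡ 1 (mod 7).
Since F(a, b, c) ≡ 1 ≠ 0 (mod 7), P does NOT lie on the curve.


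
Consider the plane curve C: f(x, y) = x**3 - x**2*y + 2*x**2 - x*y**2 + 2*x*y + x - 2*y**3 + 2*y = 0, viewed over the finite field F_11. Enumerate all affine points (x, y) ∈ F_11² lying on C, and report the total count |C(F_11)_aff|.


Affine F_11-points: {(0, 0), (0, 1), (0, 10), (2, 9), (3, 4), (3, 7), (4, 1), (6, 1), (6, 9), (9, 2), (9, 8), (10, 0), (10, 8), (10, 9)}; count = 14.

For each of the 121 pairs (x, y) ∈ F_11², evaluate f(x, y) mod 11. Record the zeros.
  x = 0: [0↦0, 1↦0, 2↦10, 3↦7, 4↦1, 5↦2, 6↦9, 7↦10, 8↦4, 9↦1, 10↦0]  zeros at y ∈ {0, 1, 10}
  x = 1: [0↦4, 1↦4, 2↦1, 3↦5, 4↦4, 5↦8, 6↦5, 7↦5, 8↦7, 9↦10, 10↦2]  zeros at y ∈ ∅
  x = 2: [0↦7, 1↦5, 2↦9, 3↦7, 4↦9, 5↦3, 6↦10, 7↦7, 8↦4, 9↦0, 10↦5]  zeros at y ∈ {9}
  x = 3: [0↦4, 1↦9, 2↦7, 3↦8, 4↦0, 5↦4, 6↦8, 7↦0, 8↦1, 9↦10, 10↦4]  zeros at y ∈ {4, 7}
  x = 4: [0↦1, 1↦0, 2↦1, 3↦3, 4↦5, 5↦6, 6↦5, 7↦1, 8↦4, 9↦2, 10↦5]  zeros at y ∈ {1}
  x = 5: [0↦4, 1↦6, 2↦8, 3↦9, 4↦8, 5↦4, 6↦7, 7↦5, 8↦8, 9↦4, 10↦3]  zeros at y ∈ ∅
  x = 6: [0↦8, 1↦0, 2↦1, 3↦10, 4↦4, 5↦4, 6↦9, 7↦7, 8↦8, 9↦0, 10↦4]  zeros at y ∈ {1, 9}
  x = 7: [0↦8, 1↦10, 2↦8, 3↦1, 4↦10, 5↦1, 6↦6, 7↦2, 8↦10, 9↦7, 10↦3]  zeros at y ∈ ∅
  x = 8: [0↦10, 1↦9, 2↦2, 3↦10, 4↦10, 5↦1, 6↦4, 7↦7, 8↦9, 9↦9, 10↦6]  zeros at y ∈ ∅
  x = 9: [0↦9, 1↦3, 2↦0, 3↦10, 4↦10, 5↦10, 6↦9, 7↦6, 8↦0, 9↦1, 10↦8]  zeros at y ∈ {2, 8}
  x = 10: [0↦0, 1↦9, 2↦8, 3↦7, 4↦5, 5↦1, 6↦5, 7↦5, 8↦0, 9↦0, 10↦4]  zeros at y ∈ {0, 8, 9}
Collecting zeros: affine points = {(0, 0), (0, 1), (0, 10), (2, 9), (3, 4), (3, 7), (4, 1), (6, 1), (6, 9), (9, 2), (9, 8), (10, 0), (10, 8), (10, 9)}.
Total count |C(F_11)_aff| = 14.


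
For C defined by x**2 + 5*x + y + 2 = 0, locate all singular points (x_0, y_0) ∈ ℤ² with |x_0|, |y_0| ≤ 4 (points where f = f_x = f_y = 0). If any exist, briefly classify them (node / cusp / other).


No singular points in the scanned grid; C is smooth there.

Compute partial derivatives:
  f_x = 2*x + 5.
  f_y = 1.
f_y = 1 is a nonzero constant, so f_y never vanishes: no point (x, y) can satisfy f = f_x = f_y = 0. In particular no (x, y) ∈ {−4, ..., 4}² is singular; the curve is smooth.


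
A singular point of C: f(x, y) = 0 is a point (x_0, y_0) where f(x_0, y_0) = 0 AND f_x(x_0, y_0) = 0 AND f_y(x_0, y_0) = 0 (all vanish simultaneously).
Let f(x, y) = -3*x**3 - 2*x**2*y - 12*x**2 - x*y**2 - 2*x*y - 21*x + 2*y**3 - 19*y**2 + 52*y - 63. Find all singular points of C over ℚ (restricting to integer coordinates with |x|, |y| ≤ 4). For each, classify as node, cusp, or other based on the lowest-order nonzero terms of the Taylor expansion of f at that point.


Singular points: {(-2, 3)}; classification: cusp.

Compute partial derivatives:
  f_x = -9*x**2 - 4*x*y - 24*x - y**2 - 2*y - 21.
  f_y = -2*x**2 - 2*x*y - 2*x + 6*y**2 - 38*y + 52.
Scan x_0 ∈ {−4, ..., 4}. For each x_0, f_y(x_0, y) is a polynomial in y; find its integer roots y ∈ {−4, ..., 4}, then test f_x and f at those candidates.
  x = -4: f_y(-4, y) = 6*y**2 - 30*y + 28; no integer root y with |y| ≤ 4.
  x = -3: f_y(-3, y) = 6*y**2 - 32*y + 40; vanishes at y ∈ {2}. (-3, 2): f_x = -14 ≠ 0.
  x = -2: f_y(-2, y) = 6*y**2 - 34*y + 48; vanishes at y ∈ {3}. (-2, 3): f_x = 0, f = 0 — SINGULAR.
  x = -1: f_y(-1, y) = 6*y**2 - 36*y + 52; no integer root y with |y| ≤ 4.
  x = 0: f_y(0, y) = 6*y**2 - 38*y + 52; vanishes at y ∈ {2}. (0, 2): f_x = -29 ≠ 0.
  x = 1: f_y(1, y) = 6*y**2 - 40*y + 48; no integer root y with |y| ≤ 4.
  x = 2: f_y(2, y) = 6*y**2 - 42*y + 40; no integer root y with |y| ≤ 4.
  x = 3: f_y(3, y) = 6*y**2 - 44*y + 28; no integer root y with |y| ≤ 4.
  x = 4: f_y(4, y) = 6*y**2 - 46*y + 12; no integer root y with |y| ≤ 4.
Only singular point on the grid: (-2, 3).
Classify: substitute x = -2 + u, y = 3 + v and expand: f = -3*u**3 - 2*u**2*v - u*v**2 + 2*v**3 + v**2.
No constant or linear terms (consistent with a singular point). Quadratic part: v**2. Cubic part: -3*u**3 - 2*u**2*v - u*v**2 + 2*v**3.
The quadratic part v**2 is a perfect square, so there is a single (double) tangent line v = 0, i.e. y = 3. Restricting the cubic part to that line (v = 0) leaves -3*u**3 ≠ 0, so f is not divisible by v and the branch is v² ≈ 3*u**3 to lowest order — this is a cusp.
Classification: cusp.


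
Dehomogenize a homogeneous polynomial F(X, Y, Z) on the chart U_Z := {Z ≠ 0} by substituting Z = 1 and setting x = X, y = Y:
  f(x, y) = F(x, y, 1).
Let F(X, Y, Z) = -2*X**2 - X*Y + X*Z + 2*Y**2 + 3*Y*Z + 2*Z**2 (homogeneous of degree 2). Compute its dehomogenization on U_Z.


f(x, y) = -2*x**2 - x*y + x + 2*y**2 + 3*y + 2

On U_Z we set Z = 1. Each monomial c·X^i·Y^j·Z^k in F becomes c·x^i·y^j·1^k = c·x^i·y^j.
Substituting Z = 1: F(X, Y, 1) = -2*x**2 - x*y + x + 2*y**2 + 3*y + 2.
Note: deg(f) ≤ deg(F) = 2; strict inequality happens when F is divisible by Z (lost terms).


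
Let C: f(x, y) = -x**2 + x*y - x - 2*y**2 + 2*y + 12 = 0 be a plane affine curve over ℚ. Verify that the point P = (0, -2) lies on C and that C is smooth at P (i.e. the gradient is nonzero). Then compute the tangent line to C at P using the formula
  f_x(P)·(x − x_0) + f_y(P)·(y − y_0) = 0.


Tangent line at P: -3*x + 10*y + 20 = 0.

Step 1: f(0, -2) = 0, so P lies on C.
Step 2: partial derivatives
  f_x(x, y) = -2*x + y - 1, f_y(x, y) = x - 4*y + 2.
  f_x(P) = -3, f_y(P) = 10 (gradient nonzero, so P is smooth).
Step 3: tangent line at P: -3·(x − 0) + 10·(y − -2) = 0.
Expanding: -3*x + 10*y + 20 = 0.


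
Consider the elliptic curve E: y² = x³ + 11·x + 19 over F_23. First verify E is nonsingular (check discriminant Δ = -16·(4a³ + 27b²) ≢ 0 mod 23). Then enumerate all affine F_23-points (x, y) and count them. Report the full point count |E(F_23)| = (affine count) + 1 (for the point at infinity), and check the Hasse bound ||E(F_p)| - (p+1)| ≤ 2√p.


Affine points = {(1, 10), (1, 13), (2, 7), (2, 16), (4, 9), (4, 14), (6, 5), (6, 18), (7, 5), (7, 18), (10, 5), (10, 18), (12, 4), (12, 19), (13, 6), (13, 17), (16, 6), (16, 17), (17, 6), (17, 17), (18, 0), (19, 7), (19, 16), (21, 9), (21, 14)}; affine count = 25; |E(F_23)| = 26.

Discriminant check: Δ ∝ 4a³ + 27b² = 4·11³ + 27·19² = 4·1331 + 27·361 ≡ 6 (mod 23). Nonzero ⇒ E is nonsingular.
For each x ∈ F_23, compute rhs = x³ + 11·x + 19 mod 23, then count y ∈ F_23 with y² ≡ rhs.
  x = 0: rhs = 19, matching y values: none (0 points).
  x = 1: rhs = 8, matching y values: 10, 13 (2 points).
  x = 2: rhs = 3, matching y values: 7, 16 (2 points).
  x = 3: rhs = 10, matching y values: none (0 points).
  x = 4: rhs = 12, matching y values: 9, 14 (2 points).
  x = 5: rhs = 15, matching y values: none (0 points).
  x = 6: rhs = 2, matching y values: 5, 18 (2 points).
  x = 7: rhs = 2, matching y values: 5, 18 (2 points).
  x = 8: rhs = 21, matching y values: none (0 points).
  x = 9: rhs = 19, matching y values: none (0 points).
  x = 10: rhs = 2, matching y values: 5, 18 (2 points).
  x = 11: rhs = 22, matching y values: none (0 points).
  x = 12: rhs = 16, matching y values: 4, 19 (2 points).
  x = 13: rhs = 13, matching y values: 6, 17 (2 points).
  x = 14: rhs = 19, matching y values: none (0 points).
  x = 15: rhs = 17, matching y values: none (0 points).
  x = 16: rhs = 13, matching y values: 6, 17 (2 points).
  x = 17: rhs = 13, matching y values: 6, 17 (2 points).
  x = 18: rhs = 0, matching y values: 0 (1 points).
  x = 19: rhs = 3, matching y values: 7, 16 (2 points).
  x = 20: rhs = 5, matching y values: none (0 points).
  x = 21: rhs = 12, matching y values: 9, 14 (2 points).
  x = 22: rhs = 7, matching y values: none (0 points).
Total affine count: 25.
Full point count |E(F_23)| = 25 + 1 = 26.
Hasse bound: |26 − (23+1)| = |2| = 2 ≤ 2√23 ≈ 9.5917 ✓.


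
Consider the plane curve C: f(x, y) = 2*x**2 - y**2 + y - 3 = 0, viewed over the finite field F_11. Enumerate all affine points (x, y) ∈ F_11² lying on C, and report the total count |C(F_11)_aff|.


Affine F_11-points: {(0, 6)}; count = 1.

For each of the 121 pairs (x, y) ∈ F_11², evaluate f(x, y) mod 11. Record the zeros.
  x = 0: [0↦8, 1↦8, 2↦6, 3↦2, 4↦7, 5↦10, 6↦0, 7↦10, 8↦7, 9↦2, 10↦6]  zeros at y ∈ {6}
  x = 1: [0↦10, 1↦10, 2↦8, 3↦4, 4↦9, 5↦1, 6↦2, 7↦1, 8↦9, 9↦4, 10↦8]  zeros at y ∈ ∅
  x = 2: [0↦5, 1↦5, 2↦3, 3↦10, 4↦4, 5↦7, 6↦8, 7↦7, 8↦4, 9↦10, 10↦3]  zeros at y ∈ ∅
  x = 3: [0↦4, 1↦4, 2↦2, 3↦9, 4↦3, 5↦6, 6↦7, 7↦6, 8↦3, 9↦9, 10↦2]  zeros at y ∈ ∅
  x = 4: [0↦7, 1↦7, 2↦5, 3↦1, 4↦6, 5↦9, 6↦10, 7↦9, 8↦6, 9↦1, 10↦5]  zeros at y ∈ ∅
  x = 5: [0↦3, 1↦3, 2↦1, 3↦8, 4↦2, 5↦5, 6↦6, 7↦5, 8↦2, 9↦8, 10↦1]  zeros at y ∈ ∅
  x = 6: [0↦3, 1↦3, 2↦1, 3↦8, 4↦2, 5↦5, 6↦6, 7↦5, 8↦2, 9↦8, 10↦1]  zeros at y ∈ ∅
  x = 7: [0↦7, 1↦7, 2↦5, 3↦1, 4↦6, 5↦9, 6↦10, 7↦9, 8↦6, 9↦1, 10↦5]  zeros at y ∈ ∅
  x = 8: [0↦4, 1↦4, 2↦2, 3↦9, 4↦3, 5↦6, 6↦7, 7↦6, 8↦3, 9↦9, 10↦2]  zeros at y ∈ ∅
  x = 9: [0↦5, 1↦5, 2↦3, 3↦10, 4↦4, 5↦7, 6↦8, 7↦7, 8↦4, 9↦10, 10↦3]  zeros at y ∈ ∅
  x = 10: [0↦10, 1↦10, 2↦8, 3↦4, 4↦9, 5↦1, 6↦2, 7↦1, 8↦9, 9↦4, 10↦8]  zeros at y ∈ ∅
Collecting zeros: affine points = {(0, 6)}.
Total count |C(F_11)_aff| = 1.


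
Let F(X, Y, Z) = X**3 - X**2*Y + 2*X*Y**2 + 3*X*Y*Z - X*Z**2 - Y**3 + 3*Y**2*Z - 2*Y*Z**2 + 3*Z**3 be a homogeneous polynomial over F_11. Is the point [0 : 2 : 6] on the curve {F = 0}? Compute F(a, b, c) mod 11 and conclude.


F(0,2,6) ≡ 7 (mod 11); P is NOT on the curve.

Evaluate F(0, 2, 6) term-by-term (mod 11).
  X**3 ↦ 1·0·1·1 = 0
  -X**2*Y ↦ -1·0·2·1 = 0
  2*X*Y**2 ↦ 2·0·4·1 = 0
  3*X*Y*Z ↦ 3·0·2·6 = 0
  -X*Z**2 ↦ -1·0·1·36 = 0
  -Y**3 ↦ -1·1·8·1 = -8
  3*Y**2*Z ↦ 3·1·4·6 = 72
  -2*Y*Z**2 ↦ -2·1·2·36 = -144
  3*Z**3 ↦ 3·1·1·216 = 648
Sum: F(0, 2, 6) = (0) + (0) + (0) + (0) + (0) + (-8) + (72) + (-144) + (648) = 568.
Reducing mod 11: 568 ≡ 7 (mod 11).
Since F(a, b, c) ≡ 7 ≠ 0 (mod 11), P does NOT lie on the curve.


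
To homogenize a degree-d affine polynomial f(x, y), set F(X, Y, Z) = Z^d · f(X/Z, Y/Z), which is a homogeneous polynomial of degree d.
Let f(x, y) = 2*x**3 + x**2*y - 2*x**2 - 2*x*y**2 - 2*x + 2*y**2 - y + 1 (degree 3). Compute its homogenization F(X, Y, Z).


F(X, Y, Z) = 2*X**3 + X**2*Y - 2*X**2*Z - 2*X*Y**2 - 2*X*Z**2 + 2*Y**2*Z - Y*Z**2 + Z**3

deg(f) = 3.
Substitute x = X/Z, y = Y/Z into f, then multiply by Z^3.
  monomial 2·x^3·y^0 ↦ 2·X^3·Y^0·Z^0.
  monomial 1·x^2·y^1 ↦ 1·X^2·Y^1·Z^0.
  monomial -2·x^2·y^0 ↦ -2·X^2·Y^0·Z^1.
  monomial -2·x^1·y^2 ↦ -2·X^1·Y^2·Z^0.
  monomial -2·x^1·y^0 ↦ -2·X^1·Y^0·Z^2.
  monomial 2·x^0·y^2 ↦ 2·X^0·Y^2·Z^1.
  monomial -1·x^0·y^1 ↦ -1·X^0·Y^1·Z^2.
  monomial 1·x^0·y^0 ↦ 1·X^0·Y^0·Z^3.
Collecting: F(X, Y, Z) = 2*X**3 + X**2*Y - 2*X**2*Z - 2*X*Y**2 - 2*X*Z**2 + 2*Y**2*Z - Y*Z**2 + Z**3.


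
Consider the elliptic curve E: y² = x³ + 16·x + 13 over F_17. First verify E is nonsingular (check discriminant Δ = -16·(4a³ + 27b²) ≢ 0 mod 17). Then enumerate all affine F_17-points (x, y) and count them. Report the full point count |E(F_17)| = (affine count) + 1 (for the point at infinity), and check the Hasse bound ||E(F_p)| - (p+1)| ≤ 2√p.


Affine points = {(0, 8), (0, 9), (1, 8), (1, 9), (2, 6), (2, 11), (6, 6), (6, 11), (7, 3), (7, 14), (9, 6), (9, 11), (10, 0), (13, 2), (13, 15), (16, 8), (16, 9)}; affine count = 17; |E(F_17)| = 18.

Discriminant check: Δ ∝ 4a³ + 27b² = 4·16³ + 27·13² = 4·4096 + 27·169 ≡ 3 (mod 17). Nonzero ⇒ E is nonsingular.
For each x ∈ F_17, compute rhs = x³ + 16·x + 13 mod 17, then count y ∈ F_17 with y² ≡ rhs.
  x = 0: rhs = 13, matching y values: 8, 9 (2 points).
  x = 1: rhs = 13, matching y values: 8, 9 (2 points).
  x = 2: rhs = 2, matching y values: 6, 11 (2 points).
  x = 3: rhs = 3, matching y values: none (0 points).
  x = 4: rhs = 5, matching y values: none (0 points).
  x = 5: rhs = 14, matching y values: none (0 points).
  x = 6: rhs = 2, matching y values: 6, 11 (2 points).
  x = 7: rhs = 9, matching y values: 3, 14 (2 points).
  x = 8: rhs = 7, matching y values: none (0 points).
  x = 9: rhs = 2, matching y values: 6, 11 (2 points).
  x = 10: rhs = 0, matching y values: 0 (1 points).
  x = 11: rhs = 7, matching y values: none (0 points).
  x = 12: rhs = 12, matching y values: none (0 points).
  x = 13: rhs = 4, matching y values: 2, 15 (2 points).
  x = 14: rhs = 6, matching y values: none (0 points).
  x = 15: rhs = 7, matching y values: none (0 points).
  x = 16: rhs = 13, matching y values: 8, 9 (2 points).
Total affine count: 17.
Full point count |E(F_17)| = 17 + 1 = 18.
Hasse bound: |18 − (17+1)| = |0| = 0 ≤ 2√17 ≈ 8.2462 ✓.


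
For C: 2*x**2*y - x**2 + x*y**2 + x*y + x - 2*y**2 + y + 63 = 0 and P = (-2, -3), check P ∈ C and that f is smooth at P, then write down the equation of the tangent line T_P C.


Tangent line at P: 35*x + 31*y + 163 = 0.

Step 1: f(-2, -3) = 0, so P lies on C.
Step 2: partial derivatives
  f_x(x, y) = 4*x*y - 2*x + y**2 + y + 1, f_y(x, y) = 2*x**2 + 2*x*y + x - 4*y + 1.
  f_x(P) = 35, f_y(P) = 31 (gradient nonzero, so P is smooth).
Step 3: tangent line at P: 35·(x − -2) + 31·(y − -3) = 0.
Expanding: 35*x + 31*y + 163 = 0.


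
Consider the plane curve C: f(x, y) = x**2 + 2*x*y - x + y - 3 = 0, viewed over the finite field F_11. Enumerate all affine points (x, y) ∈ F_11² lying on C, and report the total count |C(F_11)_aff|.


Affine F_11-points: {(0, 3), (1, 1), (2, 9), (3, 9), (4, 10), (6, 3), (7, 4), (8, 4), (9, 1), (10, 10)}; count = 10.

For each of the 121 pairs (x, y) ∈ F_11², evaluate f(x, y) mod 11. Record the zeros.
  x = 0: [0↦8, 1↦9, 2↦10, 3↦0, 4↦1, 5↦2, 6↦3, 7↦4, 8↦5, 9↦6, 10↦7]  zeros at y ∈ {3}
  x = 1: [0↦8, 1↦0, 2↦3, 3↦6, 4↦9, 5↦1, 6↦4, 7↦7, 8↦10, 9↦2, 10↦5]  zeros at y ∈ {1}
  x = 2: [0↦10, 1↦4, 2↦9, 3↦3, 4↦8, 5↦2, 6↦7, 7↦1, 8↦6, 9↦0, 10↦5]  zeros at y ∈ {9}
  x = 3: [0↦3, 1↦10, 2↦6, 3↦2, 4↦9, 5↦5, 6↦1, 7↦8, 8↦4, 9↦0, 10↦7]  zeros at y ∈ {9}
  x = 4: [0↦9, 1↦7, 2↦5, 3↦3, 4↦1, 5↦10, 6↦8, 7↦6, 8↦4, 9↦2, 10↦0]  zeros at y ∈ {10}
  x = 5: [0↦6, 1↦6, 2↦6, 3↦6, 4↦6, 5↦6, 6↦6, 7↦6, 8↦6, 9↦6, 10↦6]  zeros at y ∈ ∅
  x = 6: [0↦5, 1↦7, 2↦9, 3↦0, 4↦2, 5↦4, 6↦6, 7↦8, 8↦10, 9↦1, 10↦3]  zeros at y ∈ {3}
  x = 7: [0↦6, 1↦10, 2↦3, 3↦7, 4↦0, 5↦4, 6↦8, 7↦1, 8↦5, 9↦9, 10↦2]  zeros at y ∈ {4}
  x = 8: [0↦9, 1↦4, 2↦10, 3↦5, 4↦0, 5↦6, 6↦1, 7↦7, 8↦2, 9↦8, 10↦3]  zeros at y ∈ {4}
  x = 9: [0↦3, 1↦0, 2↦8, 3↦5, 4↦2, 5↦10, 6↦7, 7↦4, 8↦1, 9↦9, 10↦6]  zeros at y ∈ {1}
  x = 10: [0↦10, 1↦9, 2↦8, 3↦7, 4↦6, 5↦5, 6↦4, 7↦3, 8↦2, 9↦1, 10↦0]  zeros at y ∈ {10}
Collecting zeros: affine points = {(0, 3), (1, 1), (2, 9), (3, 9), (4, 10), (6, 3), (7, 4), (8, 4), (9, 1), (10, 10)}.
Total count |C(F_11)_aff| = 10.


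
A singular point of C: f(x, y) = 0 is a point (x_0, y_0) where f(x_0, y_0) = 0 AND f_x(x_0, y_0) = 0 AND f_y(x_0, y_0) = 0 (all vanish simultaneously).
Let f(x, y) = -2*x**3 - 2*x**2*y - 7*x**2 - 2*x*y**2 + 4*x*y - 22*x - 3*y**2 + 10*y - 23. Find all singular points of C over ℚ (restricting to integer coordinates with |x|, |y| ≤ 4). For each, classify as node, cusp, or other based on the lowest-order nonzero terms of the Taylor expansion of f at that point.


Singular points: {(-2, 3)}; classification: node.

Compute partial derivatives:
  f_x = -6*x**2 - 4*x*y - 14*x - 2*y**2 + 4*y - 22.
  f_y = -2*x**2 - 4*x*y + 4*x - 6*y + 10.
Scan x_0 ∈ {−4, ..., 4}. For each x_0, f_y(x_0, y) is a polynomial in y; find its integer roots y ∈ {−4, ..., 4}, then test f_x and f at those candidates.
  x = -4: f_y(-4, y) = 10*y - 38; no integer root y with |y| ≤ 4.
  x = -3: f_y(-3, y) = 6*y - 20; no integer root y with |y| ≤ 4.
  x = -2: f_y(-2, y) = 2*y - 6; vanishes at y ∈ {3}. (-2, 3): f_x = 0, f = 0 — SINGULAR.
  x = -1: f_y(-1, y) = 4 - 2*y; vanishes at y ∈ {2}. (-1, 2): f_x = -6 ≠ 0.
  x = 0: f_y(0, y) = 10 - 6*y; no integer root y with |y| ≤ 4.
  x = 1: f_y(1, y) = 12 - 10*y; no integer root y with |y| ≤ 4.
  x = 2: f_y(2, y) = 10 - 14*y; no integer root y with |y| ≤ 4.
  x = 3: f_y(3, y) = 4 - 18*y; no integer root y with |y| ≤ 4.
  x = 4: f_y(4, y) = -22*y - 6; no integer root y with |y| ≤ 4.
Only singular point on the grid: (-2, 3).
Classify: substitute x = -2 + u, y = 3 + v and expand: f = -2*u**3 - 2*u**2*v - u**2 - 2*u*v**2 + v**2.
No constant or linear terms (consistent with a singular point). Quadratic part: -u**2 + v**2. Cubic part: -2*u**3 - 2*u**2*v - 2*u*v**2.
The quadratic part v**2 - u**2 = (v − u)(v + u) splits into two distinct linear factors, so there are two distinct tangent lines y − 3 = ±(x − -2) — this is a node (ordinary double point).
Classification: node.


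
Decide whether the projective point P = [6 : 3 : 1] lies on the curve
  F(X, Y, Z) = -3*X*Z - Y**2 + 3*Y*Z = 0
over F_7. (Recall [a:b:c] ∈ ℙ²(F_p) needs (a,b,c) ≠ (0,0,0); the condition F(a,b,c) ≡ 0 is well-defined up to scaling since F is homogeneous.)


F(6,3,1) ≡ 3 (mod 7); P is NOT on the curve.

Evaluate F(6, 3, 1) term-by-term (mod 7).
  -3*X*Z ↦ -3·6·1·1 = -18
  -Y**2 ↦ -1·1·9·1 = -9
  3*Y*Z ↦ 3·1·3·1 = 9
Sum: F(6, 3, 1) = (-18) + (-9) + (9) = -18.
Reducing mod 7: -18 ≡ 3 (mod 7).
Since F(a, b, c) ≡ 3 ≠ 0 (mod 7), P does NOT lie on the curve.


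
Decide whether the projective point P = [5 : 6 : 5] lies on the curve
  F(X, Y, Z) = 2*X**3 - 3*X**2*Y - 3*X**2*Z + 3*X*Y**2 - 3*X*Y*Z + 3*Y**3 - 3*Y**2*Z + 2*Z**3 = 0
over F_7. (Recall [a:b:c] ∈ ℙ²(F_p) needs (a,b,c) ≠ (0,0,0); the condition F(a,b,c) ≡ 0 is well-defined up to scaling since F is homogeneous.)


F(5,6,5) ≡ 6 (mod 7); P is NOT on the curve.

Evaluate F(5, 6, 5) term-by-term (mod 7).
  2*X**3 ↦ 2·125·1·1 = 250
  -3*X**2*Y ↦ -3·25·6·1 = -450
  -3*X**2*Z ↦ -3·25·1·5 = -375
  3*X*Y**2 ↦ 3·5·36·1 = 540
  -3*X*Y*Z ↦ -3·5·6·5 = -450
  3*Y**3 ↦ 3·1·216·1 = 648
  -3*Y**2*Z ↦ -3·1·36·5 = -540
  2*Z**3 ↦ 2·1·1·125 = 250
Sum: F(5, 6, 5) = (250) + (-450) + (-375) + (540) + (-450) + (648) + (-540) + (250) = -127.
Reducing mod 7: -127 ≡ 6 (mod 7).
Since F(a, b, c) ≡ 6 ≠ 0 (mod 7), P does NOT lie on the curve.


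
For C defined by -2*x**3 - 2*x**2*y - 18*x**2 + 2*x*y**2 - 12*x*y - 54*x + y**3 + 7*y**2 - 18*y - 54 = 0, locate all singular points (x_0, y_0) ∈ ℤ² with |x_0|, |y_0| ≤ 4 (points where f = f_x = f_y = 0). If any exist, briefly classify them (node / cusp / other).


Singular points: {(-3, 0)}; classification: cusp.

Compute partial derivatives:
  f_x = -6*x**2 - 4*x*y - 36*x + 2*y**2 - 12*y - 54.
  f_y = -2*x**2 + 4*x*y - 12*x + 3*y**2 + 14*y - 18.
Scan x_0 ∈ {−4, ..., 4}. For each x_0, f_y(x_0, y) is a polynomial in y; find its integer roots y ∈ {−4, ..., 4}, then test f_x and f at those candidates.
  x = -4: f_y(-4, y) = 3*y**2 - 2*y - 2; no integer root y with |y| ≤ 4.
  x = -3: f_y(-3, y) = 3*y**2 + 2*y; vanishes at y ∈ {0}. (-3, 0): f_x = 0, f = 0 — SINGULAR.
  x = -2: f_y(-2, y) = 3*y**2 + 6*y - 2; no integer root y with |y| ≤ 4.
  x = -1: f_y(-1, y) = 3*y**2 + 10*y - 8; vanishes at y ∈ {-4}. (-1, -4): f_x = 40 ≠ 0.
  x = 0: f_y(0, y) = 3*y**2 + 14*y - 18; no integer root y with |y| ≤ 4.
  x = 1: f_y(1, y) = 3*y**2 + 18*y - 32; no integer root y with |y| ≤ 4.
  x = 2: f_y(2, y) = 3*y**2 + 22*y - 50; no integer root y with |y| ≤ 4.
  x = 3: f_y(3, y) = 3*y**2 + 26*y - 72; no integer root y with |y| ≤ 4.
  x = 4: f_y(4, y) = 3*y**2 + 30*y - 98; no integer root y with |y| ≤ 4.
Only singular point on the grid: (-3, 0).
Classify: substitute x = -3 + u, y = 0 + v and expand: f = -2*u**3 - 2*u**2*v + 2*u*v**2 + v**3 + v**2.
No constant or linear terms (consistent with a singular point). Quadratic part: v**2. Cubic part: -2*u**3 - 2*u**2*v + 2*u*v**2 + v**3.
The quadratic part v**2 is a perfect square, so there is a single (double) tangent line v = 0, i.e. y = 0. Restricting the cubic part to that line (v = 0) leaves -2*u**3 ≠ 0, so f is not divisible by v and the branch is v² ≈ 2*u**3 to lowest order — this is a cusp.
Classification: cusp.


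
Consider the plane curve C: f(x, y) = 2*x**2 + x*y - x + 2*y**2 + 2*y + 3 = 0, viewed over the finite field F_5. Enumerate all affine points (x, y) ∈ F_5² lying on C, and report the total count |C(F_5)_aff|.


Affine F_5-points: {(0, 2), (2, 1), (2, 2), (3, 1), (3, 4)}; count = 5.

For each of the 25 pairs (x, y) ∈ F_5², evaluate f(x, y) mod 5. Record the zeros.
  x = 0: [0↦3, 1↦2, 2↦0, 3↦2, 4↦3]  zeros at y ∈ {2}
  x = 1: [0↦4, 1↦4, 2↦3, 3↦1, 4↦3]  zeros at y ∈ ∅
  x = 2: [0↦4, 1↦0, 2↦0, 3↦4, 4↦2]  zeros at y ∈ {1, 2}
  x = 3: [0↦3, 1↦0, 2↦1, 3↦1, 4↦0]  zeros at y ∈ {1, 4}
  x = 4: [0↦1, 1↦4, 2↦1, 3↦2, 4↦2]  zeros at y ∈ ∅
Collecting zeros: affine points = {(0, 2), (2, 1), (2, 2), (3, 1), (3, 4)}.
Total count |C(F_5)_aff| = 5.


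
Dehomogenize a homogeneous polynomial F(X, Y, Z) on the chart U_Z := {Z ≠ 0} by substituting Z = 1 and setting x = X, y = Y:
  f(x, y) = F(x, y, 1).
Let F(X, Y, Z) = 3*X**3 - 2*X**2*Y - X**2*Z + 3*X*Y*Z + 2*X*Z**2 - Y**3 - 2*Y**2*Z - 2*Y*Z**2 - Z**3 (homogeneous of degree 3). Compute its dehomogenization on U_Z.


f(x, y) = 3*x**3 - 2*x**2*y - x**2 + 3*x*y + 2*x - y**3 - 2*y**2 - 2*y - 1

On U_Z we set Z = 1. Each monomial c·X^i·Y^j·Z^k in F becomes c·x^i·y^j·1^k = c·x^i·y^j.
Substituting Z = 1: F(X, Y, 1) = 3*x**3 - 2*x**2*y - x**2 + 3*x*y + 2*x - y**3 - 2*y**2 - 2*y - 1.
Note: deg(f) ≤ deg(F) = 3; strict inequality happens when F is divisible by Z (lost terms).


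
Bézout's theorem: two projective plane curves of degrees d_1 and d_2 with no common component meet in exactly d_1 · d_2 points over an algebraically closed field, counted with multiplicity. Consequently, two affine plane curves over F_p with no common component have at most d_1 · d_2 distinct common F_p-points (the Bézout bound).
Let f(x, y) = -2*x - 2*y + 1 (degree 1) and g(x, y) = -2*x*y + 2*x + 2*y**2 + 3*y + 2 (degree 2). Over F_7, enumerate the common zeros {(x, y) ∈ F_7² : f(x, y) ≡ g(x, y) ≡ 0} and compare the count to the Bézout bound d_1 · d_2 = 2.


Common zeros: {(3, 1), (5, 6)}; count = 2; Bézout bound = 2.

deg(f) = 1, deg(g) = 2, so Bézout bound = 2.
Scan x ∈ F_7. For each x, list the y ∈ F_7 with f(x, y) ≡ 0 and those with g(x, y) ≡ 0 (mod 7); the common zeros in that column are the intersection.
  x = 0: f ≡ 0 at y ∈ {4}; g ≡ 0 at y ∈ {1}; common: ∅.
  x = 1: f ≡ 0 at y ∈ {3}; g ≡ 0 at y ∈ {1, 2}; common: ∅.
  x = 2: f ≡ 0 at y ∈ {2}; g ≡ 0 at y ∈ {1, 3}; common: ∅.
  x = 3: f ≡ 0 at y ∈ {1}; g ≡ 0 at y ∈ {1, 4}; common: {1}.
  x = 4: f ≡ 0 at y ∈ {0}; g ≡ 0 at y ∈ {1, 5}; common: ∅.
  x = 5: f ≡ 0 at y ∈ {6}; g ≡ 0 at y ∈ {1, 6}; common: {6}.
  x = 6: f ≡ 0 at y ∈ {5}; g ≡ 0 at y ∈ {0, 1}; common: ∅.
Collecting: common zeros = {(3, 1), (5, 6)}, so the count is 2.
Comparison with the Bézout bound: 2 ≤ 2 = deg(f)·deg(g), as expected for curves with no common component (the bound is attained).


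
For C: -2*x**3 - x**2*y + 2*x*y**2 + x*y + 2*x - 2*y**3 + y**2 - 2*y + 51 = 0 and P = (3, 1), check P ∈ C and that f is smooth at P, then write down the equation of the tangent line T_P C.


Tangent line at P: 165 - 55*x = 0.

Step 1: f(3, 1) = 0, so P lies on C.
Step 2: partial derivatives
  f_x(x, y) = -6*x**2 - 2*x*y + 2*y**2 + y + 2, f_y(x, y) = -x**2 + 4*x*y + x - 6*y**2 + 2*y - 2.
  f_x(P) = -55, f_y(P) = 0 (gradient nonzero, so P is smooth).
Step 3: tangent line at P: -55·(x − 3) + 0·(y − 1) = 0.
Expanding: 165 - 55*x = 0.


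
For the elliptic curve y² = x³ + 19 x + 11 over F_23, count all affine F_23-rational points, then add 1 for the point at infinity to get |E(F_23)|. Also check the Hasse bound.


Affine points = {(1, 10), (1, 13), (3, 7), (3, 16), (4, 6), (4, 17), (5, 1), (5, 22), (7, 2), (7, 21), (8, 10), (8, 13), (12, 9), (12, 14), (14, 10), (14, 13), (16, 8), (16, 15), (17, 7), (17, 16), (19, 3), (19, 20)}; affine count = 22; |E(F_23)| = 23.

Discriminant check: Δ ∝ 4a³ + 27b² = 4·19³ + 27·11² = 4·6859 + 27·121 ≡ 21 (mod 23). Nonzero ⇒ E is nonsingular.
For each x ∈ F_23, compute rhs = x³ + 19·x + 11 mod 23, then count y ∈ F_23 with y² ≡ rhs.
  x = 0: rhs = 11, matching y values: none (0 points).
  x = 1: rhs = 8, matching y values: 10, 13 (2 points).
  x = 2: rhs = 11, matching y values: none (0 points).
  x = 3: rhs = 3, matching y values: 7, 16 (2 points).
  x = 4: rhs = 13, matching y values: 6, 17 (2 points).
  x = 5: rhs = 1, matching y values: 1, 22 (2 points).
  x = 6: rhs = 19, matching y values: none (0 points).
  x = 7: rhs = 4, matching y values: 2, 21 (2 points).
  x = 8: rhs = 8, matching y values: 10, 13 (2 points).
  x = 9: rhs = 14, matching y values: none (0 points).
  x = 10: rhs = 5, matching y values: none (0 points).
  x = 11: rhs = 10, matching y values: none (0 points).
  x = 12: rhs = 12, matching y values: 9, 14 (2 points).
  x = 13: rhs = 17, matching y values: none (0 points).
  x = 14: rhs = 8, matching y values: 10, 13 (2 points).
  x = 15: rhs = 14, matching y values: none (0 points).
  x = 16: rhs = 18, matching y values: 8, 15 (2 points).
  x = 17: rhs = 3, matching y values: 7, 16 (2 points).
  x = 18: rhs = 21, matching y values: none (0 points).
  x = 19: rhs = 9, matching y values: 3, 20 (2 points).
  x = 20: rhs = 19, matching y values: none (0 points).
  x = 21: rhs = 11, matching y values: none (0 points).
  x = 22: rhs = 14, matching y values: none (0 points).
Total affine count: 22.
Full point count |E(F_23)| = 22 + 1 = 23.
Hasse bound: |23 − (23+1)| = |-1| = 1 ≤ 2√23 ≈ 9.5917 ✓.


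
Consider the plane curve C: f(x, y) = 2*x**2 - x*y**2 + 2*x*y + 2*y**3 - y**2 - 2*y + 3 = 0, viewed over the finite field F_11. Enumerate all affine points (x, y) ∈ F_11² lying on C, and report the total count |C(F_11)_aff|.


Affine F_11-points: {(0, 2), (2, 0), (2, 3), (2, 4), (3, 7), (3, 10), (4, 10), (5, 3), (6, 9), (9, 0), (9, 7), (9, 9)}; count = 12.

For each of the 121 pairs (x, y) ∈ F_11², evaluate f(x, y) mod 11. Record the zeros.
  x = 0: [0↦3, 1↦2, 2↦0, 3↦9, 4↦8, 5↦9, 6↦2, 7↦10, 8↦1, 9↦9, 10↦2]  zeros at y ∈ {2}
  x = 1: [0↦5, 1↦5, 2↦2, 3↦8, 4↦2, 5↦7, 6↦2, 7↦10, 8↦10, 9↦3, 10↦1]  zeros at y ∈ ∅
  x = 2: [0↦0, 1↦1, 2↦8, 3↦0, 4↦0, 5↦9, 6↦6, 7↦3, 8↦1, 9↦1, 10↦4]  zeros at y ∈ {0, 3, 4}
  x = 3: [0↦10, 1↦1, 2↦7, 3↦7, 4↦2, 5↦4, 6↦3, 7↦0, 8↦7, 9↦3, 10↦0]  zeros at y ∈ {7, 10}
  x = 4: [0↦2, 1↦5, 2↦10, 3↦7, 4↦8, 5↦3, 6↦4, 7↦1, 8↦6, 9↦9, 10↦0]  zeros at y ∈ {10}
  x = 5: [0↦9, 1↦2, 2↦6, 3↦0, 4↦7, 5↦6, 6↦9, 7↦6, 8↦9, 9↦8, 10↦4]  zeros at y ∈ {3}
  x = 6: [0↦9, 1↦3, 2↦6, 3↦8, 4↦10, 5↦2, 6↦7, 7↦4, 8↦5, 9↦0, 10↦1]  zeros at y ∈ {9}
  x = 7: [0↦2, 1↦8, 2↦10, 3↦9, 4↦6, 5↦2, 6↦9, 7↦6, 8↦5, 9↦7, 10↦2]  zeros at y ∈ ∅
  x = 8: [0↦10, 1↦6, 2↦7, 3↦3, 4↦6, 5↦6, 6↦4, 7↦1, 8↦9, 9↦7, 10↦7]  zeros at y ∈ ∅
  x = 9: [0↦0, 1↦8, 2↦8, 3↦1, 4↦10, 5↦3, 6↦3, 7↦0, 8↦6, 9↦0, 10↦5]  zeros at y ∈ {0, 7, 9}
  x = 10: [0↦5, 1↦3, 2↦2, 3↦3, 4↦7, 5↦4, 6↦6, 7↦3, 8↦7, 9↦8, 10↦7]  zeros at y ∈ ∅
Collecting zeros: affine points = {(0, 2), (2, 0), (2, 3), (2, 4), (3, 7), (3, 10), (4, 10), (5, 3), (6, 9), (9, 0), (9, 7), (9, 9)}.
Total count |C(F_11)_aff| = 12.


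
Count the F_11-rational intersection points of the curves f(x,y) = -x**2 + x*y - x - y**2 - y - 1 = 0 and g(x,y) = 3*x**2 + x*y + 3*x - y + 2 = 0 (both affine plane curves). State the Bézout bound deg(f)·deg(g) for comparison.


Common zeros: ∅; count = 0; Bézout bound = 4.

deg(f) = 2, deg(g) = 2, so Bézout bound = 4.
Scan x ∈ F_11. For each x, list the y ∈ F_11 with f(x, y) ≡ 0 and those with g(x, y) ≡ 0 (mod 11); the common zeros in that column are the intersection.
  x = 0: f ≡ 0 at y ∈ ∅; g ≡ 0 at y ∈ {2}; common: ∅.
  x = 1: f ≡ 0 at y ∈ ∅; g ≡ 0 at y ∈ ∅; common: ∅.
  x = 2: f ≡ 0 at y ∈ ∅; g ≡ 0 at y ∈ {2}; common: ∅.
  x = 3: f ≡ 0 at y ∈ ∅; g ≡ 0 at y ∈ {3}; common: ∅.
  x = 4: f ≡ 0 at y ∈ ∅; g ≡ 0 at y ∈ {5}; common: ∅.
  x = 5: f ≡ 0 at y ∈ ∅; g ≡ 0 at y ∈ {10}; common: ∅.
  x = 6: f ≡ 0 at y ∈ ∅; g ≡ 0 at y ∈ {3}; common: ∅.
  x = 7: f ≡ 0 at y ∈ ∅; g ≡ 0 at y ∈ {1}; common: ∅.
  x = 8: f ≡ 0 at y ∈ ∅; g ≡ 0 at y ∈ {5}; common: ∅.
  x = 9: f ≡ 0 at y ∈ ∅; g ≡ 0 at y ∈ {10}; common: ∅.
  x = 10: f ≡ 0 at y ∈ {10}; g ≡ 0 at y ∈ {1}; common: ∅.
Collecting: common zeros = ∅, so the count is 0.
Comparison with the Bézout bound: 0 ≤ 4 = deg(f)·deg(g), as expected for curves with no common component (the affine F_11-count falls short of the bound because intersections may lie at infinity, over extension fields, or carry multiplicity).


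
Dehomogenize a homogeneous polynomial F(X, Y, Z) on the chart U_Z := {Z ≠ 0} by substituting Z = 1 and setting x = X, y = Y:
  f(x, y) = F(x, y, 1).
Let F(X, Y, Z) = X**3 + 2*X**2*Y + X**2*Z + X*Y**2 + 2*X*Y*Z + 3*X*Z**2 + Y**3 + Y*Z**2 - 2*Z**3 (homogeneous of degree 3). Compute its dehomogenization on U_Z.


f(x, y) = x**3 + 2*x**2*y + x**2 + x*y**2 + 2*x*y + 3*x + y**3 + y - 2

On U_Z we set Z = 1. Each monomial c·X^i·Y^j·Z^k in F becomes c·x^i·y^j·1^k = c·x^i·y^j.
Substituting Z = 1: F(X, Y, 1) = x**3 + 2*x**2*y + x**2 + x*y**2 + 2*x*y + 3*x + y**3 + y - 2.
Note: deg(f) ≤ deg(F) = 3; strict inequality happens when F is divisible by Z (lost terms).


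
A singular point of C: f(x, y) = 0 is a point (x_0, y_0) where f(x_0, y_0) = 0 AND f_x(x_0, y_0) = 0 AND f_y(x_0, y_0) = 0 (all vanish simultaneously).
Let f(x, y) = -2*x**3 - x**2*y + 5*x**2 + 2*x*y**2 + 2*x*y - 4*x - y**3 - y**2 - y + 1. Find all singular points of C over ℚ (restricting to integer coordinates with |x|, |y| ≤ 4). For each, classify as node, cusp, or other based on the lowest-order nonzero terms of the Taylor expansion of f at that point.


Singular points: {(1, 0)}; classification: node.

Compute partial derivatives:
  f_x = -6*x**2 - 2*x*y + 10*x + 2*y**2 + 2*y - 4.
  f_y = -x**2 + 4*x*y + 2*x - 3*y**2 - 2*y - 1.
Scan x_0 ∈ {−4, ..., 4}. For each x_0, f_y(x_0, y) is a polynomial in y; find its integer roots y ∈ {−4, ..., 4}, then test f_x and f at those candidates.
  x = -4: f_y(-4, y) = -3*y**2 - 18*y - 25; no integer root y with |y| ≤ 4.
  x = -3: f_y(-3, y) = -3*y**2 - 14*y - 16; vanishes at y ∈ {-2}. (-3, -2): f_x = -96 ≠ 0.
  x = -2: f_y(-2, y) = -3*y**2 - 10*y - 9; no integer root y with |y| ≤ 4.
  x = -1: f_y(-1, y) = -3*y**2 - 6*y - 4; no integer root y with |y| ≤ 4.
  x = 0: f_y(0, y) = -3*y**2 - 2*y - 1; no integer root y with |y| ≤ 4.
  x = 1: f_y(1, y) = -3*y**2 + 2*y; vanishes at y ∈ {0}. (1, 0): f_x = 0, f = 0 — SINGULAR.
  x = 2: f_y(2, y) = -3*y**2 + 6*y - 1; no integer root y with |y| ≤ 4.
  x = 3: f_y(3, y) = -3*y**2 + 10*y - 4; no integer root y with |y| ≤ 4.
  x = 4: f_y(4, y) = -3*y**2 + 14*y - 9; no integer root y with |y| ≤ 4.
Only singular point on the grid: (1, 0).
Classify: substitute x = 1 + u, y = 0 + v and expand: f = -2*u**3 - u**2*v - u**2 + 2*u*v**2 - v**3 + v**2.
No constant or linear terms (consistent with a singular point). Quadratic part: -u**2 + v**2. Cubic part: -2*u**3 - u**2*v + 2*u*v**2 - v**3.
The quadratic part v**2 - u**2 = (v − u)(v + u) splits into two distinct linear factors, so there are two distinct tangent lines y − 0 = ±(x − 1) — this is a node (ordinary double point).
Classification: node.
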